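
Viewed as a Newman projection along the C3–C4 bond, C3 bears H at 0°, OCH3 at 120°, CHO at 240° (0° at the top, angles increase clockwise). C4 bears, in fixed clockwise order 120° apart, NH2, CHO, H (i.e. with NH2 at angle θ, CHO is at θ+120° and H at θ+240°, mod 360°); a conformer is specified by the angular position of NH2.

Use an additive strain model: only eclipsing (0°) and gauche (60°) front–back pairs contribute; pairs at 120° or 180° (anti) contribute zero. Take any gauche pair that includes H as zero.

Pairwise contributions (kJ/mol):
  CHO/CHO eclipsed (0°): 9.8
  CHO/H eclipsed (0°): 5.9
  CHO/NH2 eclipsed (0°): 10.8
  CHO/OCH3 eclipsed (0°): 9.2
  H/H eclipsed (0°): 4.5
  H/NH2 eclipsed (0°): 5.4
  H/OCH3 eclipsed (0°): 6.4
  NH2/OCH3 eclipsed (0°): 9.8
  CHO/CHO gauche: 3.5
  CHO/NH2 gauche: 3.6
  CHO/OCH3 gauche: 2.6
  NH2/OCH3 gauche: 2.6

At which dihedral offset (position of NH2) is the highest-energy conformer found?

NH2 at 0° (eclipsed): H–NH2 eclipsed, OCH3–CHO eclipsed, CHO–H eclipsed; 5.4 + 9.2 + 5.9 = 20.5 kJ/mol.
NH2 at 60° (staggered): OCH3–NH2 gauche, OCH3–CHO gauche, CHO–CHO gauche; 2.6 + 2.6 + 3.5 = 8.7 kJ/mol.
NH2 at 120° (eclipsed): H–H eclipsed, OCH3–NH2 eclipsed, CHO–CHO eclipsed; 4.5 + 9.8 + 9.8 = 24.1 kJ/mol.
NH2 at 180° (staggered): OCH3–NH2 gauche, CHO–NH2 gauche, CHO–CHO gauche; 2.6 + 3.6 + 3.5 = 9.7 kJ/mol.
NH2 at 240° (eclipsed): H–CHO eclipsed, OCH3–H eclipsed, CHO–NH2 eclipsed; 5.9 + 6.4 + 10.8 = 23.1 kJ/mol.
NH2 at 300° (staggered): OCH3–CHO gauche, CHO–NH2 gauche; 2.6 + 3.6 = 6.2 kJ/mol.
The maximum (24.1 kJ/mol) occurs with NH2 at 120°.

120°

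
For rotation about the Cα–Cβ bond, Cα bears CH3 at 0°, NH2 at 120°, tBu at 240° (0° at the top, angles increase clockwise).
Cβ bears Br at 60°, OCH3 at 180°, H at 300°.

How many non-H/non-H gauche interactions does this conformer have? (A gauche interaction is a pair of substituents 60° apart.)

4

Non-H gauche pairs: CH3(0°)/Br(60°); NH2(120°)/Br(60°); NH2(120°)/OCH3(180°); tBu(240°)/OCH3(180°) — 4 interactions.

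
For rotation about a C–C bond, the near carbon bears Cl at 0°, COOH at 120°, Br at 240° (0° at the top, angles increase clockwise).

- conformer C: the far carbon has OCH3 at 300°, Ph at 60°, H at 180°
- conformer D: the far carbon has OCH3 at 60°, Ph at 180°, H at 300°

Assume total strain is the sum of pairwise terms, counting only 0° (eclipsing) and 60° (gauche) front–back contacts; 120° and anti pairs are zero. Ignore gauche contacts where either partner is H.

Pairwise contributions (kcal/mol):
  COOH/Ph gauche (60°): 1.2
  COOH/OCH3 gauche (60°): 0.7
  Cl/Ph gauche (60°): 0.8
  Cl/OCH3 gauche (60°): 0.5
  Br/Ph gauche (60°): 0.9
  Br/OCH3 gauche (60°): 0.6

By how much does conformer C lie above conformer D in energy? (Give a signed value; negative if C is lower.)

C is staggered. Cl at 0° is gauche with OCH3 at 300° (0.5); Cl at 0° is gauche with Ph at 60° (0.8); COOH at 120° is gauche with Ph at 60° (1.2); Br at 240° is gauche with OCH3 at 300° (0.6). Total 3.1 kcal/mol.
D is staggered. Cl at 0° is gauche with OCH3 at 60° (0.5); COOH at 120° is gauche with OCH3 at 60° (0.7); COOH at 120° is gauche with Ph at 180° (1.2); Br at 240° is gauche with Ph at 180° (0.9). Total 3.3 kcal/mol.
E(C) − E(D) = 3.1 − 3.3 = -0.2 kcal/mol.

-0.2 kcal/mol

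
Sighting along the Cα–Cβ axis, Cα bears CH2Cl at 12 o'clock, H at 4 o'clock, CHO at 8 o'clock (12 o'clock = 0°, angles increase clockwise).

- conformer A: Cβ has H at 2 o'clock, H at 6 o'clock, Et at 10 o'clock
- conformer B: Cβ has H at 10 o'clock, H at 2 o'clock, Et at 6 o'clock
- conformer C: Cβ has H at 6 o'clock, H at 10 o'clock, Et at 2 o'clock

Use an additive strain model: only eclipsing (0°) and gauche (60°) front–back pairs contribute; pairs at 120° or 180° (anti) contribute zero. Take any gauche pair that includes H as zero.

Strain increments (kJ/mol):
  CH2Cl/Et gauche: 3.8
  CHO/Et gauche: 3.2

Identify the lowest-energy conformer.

A (staggered): CH2Cl–Et gauche, CHO–Et gauche; 3.8 + 3.2 = 7.0 kJ/mol.
B (staggered): CHO–Et gauche; 3.2 = 3.2 kJ/mol.
C (staggered): CH2Cl–Et gauche; 3.8 = 3.8 kJ/mol.
B has the lowest total (3.2 kJ/mol).

B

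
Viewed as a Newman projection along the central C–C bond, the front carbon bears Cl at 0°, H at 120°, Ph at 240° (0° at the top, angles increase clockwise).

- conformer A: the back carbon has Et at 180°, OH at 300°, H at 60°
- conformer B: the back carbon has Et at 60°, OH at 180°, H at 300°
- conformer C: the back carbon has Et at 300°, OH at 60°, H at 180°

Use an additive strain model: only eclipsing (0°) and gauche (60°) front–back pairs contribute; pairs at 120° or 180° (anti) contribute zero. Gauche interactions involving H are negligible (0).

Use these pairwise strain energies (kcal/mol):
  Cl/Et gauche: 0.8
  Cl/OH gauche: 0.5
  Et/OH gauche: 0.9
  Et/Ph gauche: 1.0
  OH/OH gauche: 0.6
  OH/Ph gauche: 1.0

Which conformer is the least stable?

A

A (staggered): Cl(0°)/OH(300°) gauche 0.5; Ph(240°)/Et(180°) gauche 1.0; Ph(240°)/OH(300°) gauche 1.0 → 2.5 kcal/mol.
B (staggered): Cl(0°)/Et(60°) gauche 0.8; Ph(240°)/OH(180°) gauche 1.0 → 1.8 kcal/mol.
C (staggered): Cl(0°)/Et(300°) gauche 0.8; Cl(0°)/OH(60°) gauche 0.5; Ph(240°)/Et(300°) gauche 1.0 → 2.3 kcal/mol.
A has the highest total (2.5 kcal/mol).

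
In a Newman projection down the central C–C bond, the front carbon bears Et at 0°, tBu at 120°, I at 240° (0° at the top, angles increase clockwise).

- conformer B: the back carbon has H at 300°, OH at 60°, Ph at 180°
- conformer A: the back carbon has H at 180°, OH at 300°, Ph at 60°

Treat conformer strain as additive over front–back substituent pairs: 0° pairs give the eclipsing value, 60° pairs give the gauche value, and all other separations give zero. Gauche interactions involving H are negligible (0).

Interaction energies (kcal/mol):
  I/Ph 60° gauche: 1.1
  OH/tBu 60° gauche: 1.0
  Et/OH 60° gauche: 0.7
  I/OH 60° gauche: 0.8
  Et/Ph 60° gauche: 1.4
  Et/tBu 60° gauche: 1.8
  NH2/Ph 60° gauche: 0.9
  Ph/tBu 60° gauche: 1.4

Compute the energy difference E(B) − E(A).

B (staggered): Et–OH gauche, tBu–OH gauche, tBu–Ph gauche, I–Ph gauche; 0.7 + 1.0 + 1.4 + 1.1 = 4.2 kcal/mol.
A (staggered): Et–OH gauche, Et–Ph gauche, tBu–Ph gauche, I–OH gauche; 0.7 + 1.4 + 1.4 + 0.8 = 4.3 kcal/mol.
E(B) − E(A) = 4.2 − 4.3 = -0.1 kcal/mol.

-0.1 kcal/mol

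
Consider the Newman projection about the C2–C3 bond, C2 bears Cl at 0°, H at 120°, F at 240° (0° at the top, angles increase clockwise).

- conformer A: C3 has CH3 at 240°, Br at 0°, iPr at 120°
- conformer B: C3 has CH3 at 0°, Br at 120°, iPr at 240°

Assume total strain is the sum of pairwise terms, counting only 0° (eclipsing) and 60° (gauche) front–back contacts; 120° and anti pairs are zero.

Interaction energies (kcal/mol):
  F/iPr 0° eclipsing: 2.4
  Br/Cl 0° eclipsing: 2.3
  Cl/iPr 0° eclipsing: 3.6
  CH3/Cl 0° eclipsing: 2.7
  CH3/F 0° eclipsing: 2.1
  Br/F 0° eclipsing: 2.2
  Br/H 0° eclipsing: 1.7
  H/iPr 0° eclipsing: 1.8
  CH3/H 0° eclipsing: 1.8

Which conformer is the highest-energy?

A (eclipsed): Cl(0°)/Br(0°) eclipsed 2.3; H(120°)/iPr(120°) eclipsed 1.8; F(240°)/CH3(240°) eclipsed 2.1 → 6.2 kcal/mol.
B (eclipsed): Cl(0°)/CH3(0°) eclipsed 2.7; H(120°)/Br(120°) eclipsed 1.7; F(240°)/iPr(240°) eclipsed 2.4 → 6.8 kcal/mol.
B has the highest total (6.8 kcal/mol).

B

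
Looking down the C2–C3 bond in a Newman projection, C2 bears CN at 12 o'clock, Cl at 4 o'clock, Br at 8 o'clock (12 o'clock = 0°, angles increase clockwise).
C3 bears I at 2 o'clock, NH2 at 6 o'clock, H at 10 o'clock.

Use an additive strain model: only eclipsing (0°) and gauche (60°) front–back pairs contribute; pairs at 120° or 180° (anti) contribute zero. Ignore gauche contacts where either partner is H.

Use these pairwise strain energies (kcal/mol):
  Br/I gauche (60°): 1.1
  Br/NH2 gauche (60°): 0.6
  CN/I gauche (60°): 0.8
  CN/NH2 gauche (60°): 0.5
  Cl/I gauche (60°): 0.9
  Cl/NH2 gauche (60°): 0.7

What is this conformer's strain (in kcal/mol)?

This conformer is staggered. CN at 0° is gauche with I at 60° (0.8); Cl at 120° is gauche with I at 60° (0.9); Cl at 120° is gauche with NH2 at 180° (0.7); Br at 240° is gauche with NH2 at 180° (0.6). Total 3.0 kcal/mol.

3.0 kcal/mol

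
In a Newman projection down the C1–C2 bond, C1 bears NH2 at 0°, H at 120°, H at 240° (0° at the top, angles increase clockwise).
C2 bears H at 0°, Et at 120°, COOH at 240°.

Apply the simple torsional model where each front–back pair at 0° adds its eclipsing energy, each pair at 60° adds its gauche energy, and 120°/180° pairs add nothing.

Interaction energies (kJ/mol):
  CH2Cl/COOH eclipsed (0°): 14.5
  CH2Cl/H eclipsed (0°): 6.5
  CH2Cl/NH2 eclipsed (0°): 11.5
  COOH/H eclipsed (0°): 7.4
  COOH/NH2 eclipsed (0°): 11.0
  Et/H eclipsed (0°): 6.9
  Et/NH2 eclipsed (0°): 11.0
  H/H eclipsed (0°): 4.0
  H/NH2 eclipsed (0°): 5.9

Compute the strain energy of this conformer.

20.2 kJ/mol

This conformer is eclipsed. NH2 at 0° is eclipsed with H at 0° (5.9); H at 120° is eclipsed with Et at 120° (6.9); H at 240° is eclipsed with COOH at 240° (7.4). Total 20.2 kJ/mol.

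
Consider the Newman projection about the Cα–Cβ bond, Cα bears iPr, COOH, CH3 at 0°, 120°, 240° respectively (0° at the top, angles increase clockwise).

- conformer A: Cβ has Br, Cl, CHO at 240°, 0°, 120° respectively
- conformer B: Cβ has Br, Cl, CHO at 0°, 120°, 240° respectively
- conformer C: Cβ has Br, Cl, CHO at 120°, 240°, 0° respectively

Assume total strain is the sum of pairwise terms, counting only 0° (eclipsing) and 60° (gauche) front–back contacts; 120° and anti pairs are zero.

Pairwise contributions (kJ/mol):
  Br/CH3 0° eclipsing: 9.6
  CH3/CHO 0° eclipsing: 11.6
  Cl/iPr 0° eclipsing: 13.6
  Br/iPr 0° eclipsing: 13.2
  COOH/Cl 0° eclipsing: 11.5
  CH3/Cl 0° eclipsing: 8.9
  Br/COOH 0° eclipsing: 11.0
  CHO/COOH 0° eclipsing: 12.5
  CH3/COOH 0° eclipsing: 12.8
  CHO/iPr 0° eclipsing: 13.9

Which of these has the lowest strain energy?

A (eclipsed): iPr(0°)/Cl(0°) eclipsed 13.6; COOH(120°)/CHO(120°) eclipsed 12.5; CH3(240°)/Br(240°) eclipsed 9.6 → 35.7 kJ/mol.
B (eclipsed): iPr(0°)/Br(0°) eclipsed 13.2; COOH(120°)/Cl(120°) eclipsed 11.5; CH3(240°)/CHO(240°) eclipsed 11.6 → 36.3 kJ/mol.
C (eclipsed): iPr(0°)/CHO(0°) eclipsed 13.9; COOH(120°)/Br(120°) eclipsed 11.0; CH3(240°)/Cl(240°) eclipsed 8.9 → 33.8 kJ/mol.
C has the lowest total (33.8 kJ/mol).

C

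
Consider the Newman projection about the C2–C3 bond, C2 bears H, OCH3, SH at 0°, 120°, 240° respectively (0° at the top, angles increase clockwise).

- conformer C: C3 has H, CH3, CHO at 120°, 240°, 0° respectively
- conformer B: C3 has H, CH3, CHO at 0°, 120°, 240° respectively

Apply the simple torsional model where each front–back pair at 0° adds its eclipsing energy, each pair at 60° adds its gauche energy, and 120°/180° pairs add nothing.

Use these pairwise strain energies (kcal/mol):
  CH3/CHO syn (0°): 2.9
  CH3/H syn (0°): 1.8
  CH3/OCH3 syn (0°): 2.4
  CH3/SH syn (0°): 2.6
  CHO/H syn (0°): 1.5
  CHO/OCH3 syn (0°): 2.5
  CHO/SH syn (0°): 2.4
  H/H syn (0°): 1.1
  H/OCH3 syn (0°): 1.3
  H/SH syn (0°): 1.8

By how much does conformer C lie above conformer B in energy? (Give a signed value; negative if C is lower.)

-0.5 kcal/mol

C is eclipsed. H at 0° is eclipsed with CHO at 0° (1.5); OCH3 at 120° is eclipsed with H at 120° (1.3); SH at 240° is eclipsed with CH3 at 240° (2.6). Total 5.4 kcal/mol.
B is eclipsed. H at 0° is eclipsed with H at 0° (1.1); OCH3 at 120° is eclipsed with CH3 at 120° (2.4); SH at 240° is eclipsed with CHO at 240° (2.4). Total 5.9 kcal/mol.
E(C) − E(B) = 5.4 − 5.9 = -0.5 kcal/mol.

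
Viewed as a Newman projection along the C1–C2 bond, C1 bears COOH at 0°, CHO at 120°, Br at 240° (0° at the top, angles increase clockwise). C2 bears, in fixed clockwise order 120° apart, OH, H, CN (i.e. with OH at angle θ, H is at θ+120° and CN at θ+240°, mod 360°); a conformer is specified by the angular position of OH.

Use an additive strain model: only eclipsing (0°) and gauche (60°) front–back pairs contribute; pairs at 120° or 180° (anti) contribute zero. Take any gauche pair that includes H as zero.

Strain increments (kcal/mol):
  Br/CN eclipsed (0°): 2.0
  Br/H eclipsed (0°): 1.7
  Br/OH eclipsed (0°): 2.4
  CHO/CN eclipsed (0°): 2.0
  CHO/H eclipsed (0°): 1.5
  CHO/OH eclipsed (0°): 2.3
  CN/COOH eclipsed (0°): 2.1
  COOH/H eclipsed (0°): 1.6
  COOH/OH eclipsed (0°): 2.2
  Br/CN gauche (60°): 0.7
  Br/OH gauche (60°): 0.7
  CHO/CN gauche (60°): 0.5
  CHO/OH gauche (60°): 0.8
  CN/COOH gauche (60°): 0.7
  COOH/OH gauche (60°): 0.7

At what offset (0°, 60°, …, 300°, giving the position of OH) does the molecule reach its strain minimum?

300°

OH at 0° is eclipsed. COOH at 0° is eclipsed with OH at 0° (2.2); CHO at 120° is eclipsed with H at 120° (1.5); Br at 240° is eclipsed with CN at 240° (2.0). Total 5.7 kcal/mol.
OH at 60° is staggered. COOH at 0° is gauche with OH at 60° (0.7); COOH at 0° is gauche with CN at 300° (0.7); CHO at 120° is gauche with OH at 60° (0.8); Br at 240° is gauche with CN at 300° (0.7). Total 2.9 kcal/mol.
OH at 120° is eclipsed. COOH at 0° is eclipsed with CN at 0° (2.1); CHO at 120° is eclipsed with OH at 120° (2.3); Br at 240° is eclipsed with H at 240° (1.7). Total 6.1 kcal/mol.
OH at 180° is staggered. COOH at 0° is gauche with CN at 60° (0.7); CHO at 120° is gauche with OH at 180° (0.8); CHO at 120° is gauche with CN at 60° (0.5); Br at 240° is gauche with OH at 180° (0.7). Total 2.7 kcal/mol.
OH at 240° is eclipsed. COOH at 0° is eclipsed with H at 0° (1.6); CHO at 120° is eclipsed with CN at 120° (2.0); Br at 240° is eclipsed with OH at 240° (2.4). Total 6.0 kcal/mol.
OH at 300° is staggered. COOH at 0° is gauche with OH at 300° (0.7); CHO at 120° is gauche with CN at 180° (0.5); Br at 240° is gauche with OH at 300° (0.7); Br at 240° is gauche with CN at 180° (0.7). Total 2.6 kcal/mol.
The minimum (2.6 kcal/mol) occurs with OH at 300°.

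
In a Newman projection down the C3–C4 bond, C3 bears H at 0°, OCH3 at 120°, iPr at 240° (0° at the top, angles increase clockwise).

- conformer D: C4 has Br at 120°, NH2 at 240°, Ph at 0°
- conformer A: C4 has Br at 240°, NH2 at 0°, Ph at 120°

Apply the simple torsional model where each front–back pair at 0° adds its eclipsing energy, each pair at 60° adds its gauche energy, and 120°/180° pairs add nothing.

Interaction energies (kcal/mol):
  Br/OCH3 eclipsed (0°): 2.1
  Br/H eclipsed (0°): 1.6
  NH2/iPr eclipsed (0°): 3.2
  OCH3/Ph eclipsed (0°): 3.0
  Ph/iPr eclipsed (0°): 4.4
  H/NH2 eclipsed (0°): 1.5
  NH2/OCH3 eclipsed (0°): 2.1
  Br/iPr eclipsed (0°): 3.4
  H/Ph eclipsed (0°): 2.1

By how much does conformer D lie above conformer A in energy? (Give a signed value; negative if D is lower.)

-0.5 kcal/mol

D (eclipsed): H(0°)/Ph(0°) eclipsed 2.1; OCH3(120°)/Br(120°) eclipsed 2.1; iPr(240°)/NH2(240°) eclipsed 3.2 → 7.4 kcal/mol.
A (eclipsed): H(0°)/NH2(0°) eclipsed 1.5; OCH3(120°)/Ph(120°) eclipsed 3.0; iPr(240°)/Br(240°) eclipsed 3.4 → 7.9 kcal/mol.
E(D) − E(A) = 7.4 − 7.9 = -0.5 kcal/mol.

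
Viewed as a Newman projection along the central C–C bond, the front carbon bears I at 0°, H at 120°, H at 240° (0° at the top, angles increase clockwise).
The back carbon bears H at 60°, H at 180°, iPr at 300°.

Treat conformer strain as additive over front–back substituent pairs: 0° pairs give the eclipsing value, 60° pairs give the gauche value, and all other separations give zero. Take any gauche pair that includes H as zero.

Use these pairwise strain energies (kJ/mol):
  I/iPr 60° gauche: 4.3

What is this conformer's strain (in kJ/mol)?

4.3 kJ/mol

This conformer (staggered): I(0°)/iPr(300°) gauche 4.3 → 4.3 kJ/mol.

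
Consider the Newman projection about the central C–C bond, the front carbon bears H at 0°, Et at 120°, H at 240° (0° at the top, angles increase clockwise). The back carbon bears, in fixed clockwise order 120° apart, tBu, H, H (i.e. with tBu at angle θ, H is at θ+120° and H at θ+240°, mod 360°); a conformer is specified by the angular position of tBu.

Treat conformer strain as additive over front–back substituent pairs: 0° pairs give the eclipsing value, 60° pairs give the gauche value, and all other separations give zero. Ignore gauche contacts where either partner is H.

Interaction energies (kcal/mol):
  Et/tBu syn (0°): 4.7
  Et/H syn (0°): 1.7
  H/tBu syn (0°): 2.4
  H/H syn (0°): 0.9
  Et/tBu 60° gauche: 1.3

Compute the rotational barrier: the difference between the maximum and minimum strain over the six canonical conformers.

tBu at 0° (eclipsed): H–tBu eclipsed, Et–H eclipsed, H–H eclipsed; 2.4 + 1.7 + 0.9 = 5.0 kcal/mol.
tBu at 60° (staggered): Et–tBu gauche; 1.3 = 1.3 kcal/mol.
tBu at 120° (eclipsed): H–H eclipsed, Et–tBu eclipsed, H–H eclipsed; 0.9 + 4.7 + 0.9 = 6.5 kcal/mol.
tBu at 180° (staggered): Et–tBu gauche; 1.3 = 1.3 kcal/mol.
tBu at 240° (eclipsed): H–H eclipsed, Et–H eclipsed, H–tBu eclipsed; 0.9 + 1.7 + 2.4 = 5.0 kcal/mol.
tBu at 300° (staggered): no non-H gauche contacts → 0.0 kcal/mol.
Max at 120° (6.5 kcal/mol), min at 300° (0.0 kcal/mol); barrier = 6.5 kcal/mol.

6.5 kcal/mol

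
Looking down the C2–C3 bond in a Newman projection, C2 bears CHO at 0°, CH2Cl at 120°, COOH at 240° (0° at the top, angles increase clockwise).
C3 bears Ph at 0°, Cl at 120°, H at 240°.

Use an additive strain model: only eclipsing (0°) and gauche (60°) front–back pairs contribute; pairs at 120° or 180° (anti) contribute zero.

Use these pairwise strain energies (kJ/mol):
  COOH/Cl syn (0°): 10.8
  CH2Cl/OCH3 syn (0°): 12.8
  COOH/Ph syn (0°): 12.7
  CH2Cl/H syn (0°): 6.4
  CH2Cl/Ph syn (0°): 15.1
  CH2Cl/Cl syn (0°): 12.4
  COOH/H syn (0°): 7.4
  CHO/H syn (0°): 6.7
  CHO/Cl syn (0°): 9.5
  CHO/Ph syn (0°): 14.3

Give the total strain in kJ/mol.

34.1 kJ/mol

This conformer (eclipsed): CHO–Ph eclipsed, CH2Cl–Cl eclipsed, COOH–H eclipsed; 14.3 + 12.4 + 7.4 = 34.1 kJ/mol.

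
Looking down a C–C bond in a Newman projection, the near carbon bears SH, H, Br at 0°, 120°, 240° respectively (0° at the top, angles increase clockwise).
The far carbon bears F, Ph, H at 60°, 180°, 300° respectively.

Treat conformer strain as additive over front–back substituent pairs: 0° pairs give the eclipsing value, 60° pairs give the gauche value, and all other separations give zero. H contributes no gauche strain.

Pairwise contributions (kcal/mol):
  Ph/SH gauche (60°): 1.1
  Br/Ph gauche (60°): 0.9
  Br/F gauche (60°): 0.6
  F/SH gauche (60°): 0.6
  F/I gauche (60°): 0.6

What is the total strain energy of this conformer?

1.5 kcal/mol

This conformer (staggered): SH(0°)/F(60°) gauche 0.6; Br(240°)/Ph(180°) gauche 0.9 → 1.5 kcal/mol.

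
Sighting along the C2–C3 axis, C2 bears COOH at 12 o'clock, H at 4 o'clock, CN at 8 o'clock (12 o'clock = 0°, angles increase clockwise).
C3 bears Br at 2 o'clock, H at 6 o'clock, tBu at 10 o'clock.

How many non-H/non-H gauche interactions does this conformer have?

Non-H gauche pairs: COOH(0°)/Br(60°); COOH(0°)/tBu(300°); CN(240°)/tBu(300°) — 3 interactions.

3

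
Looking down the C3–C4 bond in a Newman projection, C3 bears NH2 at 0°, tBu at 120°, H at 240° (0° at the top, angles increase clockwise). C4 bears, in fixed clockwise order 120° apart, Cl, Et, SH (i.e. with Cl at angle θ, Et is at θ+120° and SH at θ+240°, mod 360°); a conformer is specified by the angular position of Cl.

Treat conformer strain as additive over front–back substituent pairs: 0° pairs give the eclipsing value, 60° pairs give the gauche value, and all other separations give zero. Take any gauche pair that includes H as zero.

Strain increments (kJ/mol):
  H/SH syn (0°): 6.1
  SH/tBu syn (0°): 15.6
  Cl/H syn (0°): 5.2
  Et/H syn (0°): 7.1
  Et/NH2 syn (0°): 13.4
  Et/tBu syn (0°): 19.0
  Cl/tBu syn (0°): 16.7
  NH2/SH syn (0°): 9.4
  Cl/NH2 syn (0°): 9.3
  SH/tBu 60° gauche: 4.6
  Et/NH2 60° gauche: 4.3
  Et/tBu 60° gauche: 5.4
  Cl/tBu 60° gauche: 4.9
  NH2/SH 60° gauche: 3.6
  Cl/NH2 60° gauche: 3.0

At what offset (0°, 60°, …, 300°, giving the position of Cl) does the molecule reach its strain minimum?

Cl at 0° (eclipsed): NH2–Cl eclipsed, tBu–Et eclipsed, H–SH eclipsed; 9.3 + 19.0 + 6.1 = 34.4 kJ/mol.
Cl at 60° (staggered): NH2–Cl gauche, NH2–SH gauche, tBu–Cl gauche, tBu–Et gauche; 3.0 + 3.6 + 4.9 + 5.4 = 16.9 kJ/mol.
Cl at 120° (eclipsed): NH2–SH eclipsed, tBu–Cl eclipsed, H–Et eclipsed; 9.4 + 16.7 + 7.1 = 33.2 kJ/mol.
Cl at 180° (staggered): NH2–Et gauche, NH2–SH gauche, tBu–Cl gauche, tBu–SH gauche; 4.3 + 3.6 + 4.9 + 4.6 = 17.4 kJ/mol.
Cl at 240° (eclipsed): NH2–Et eclipsed, tBu–SH eclipsed, H–Cl eclipsed; 13.4 + 15.6 + 5.2 = 34.2 kJ/mol.
Cl at 300° (staggered): NH2–Cl gauche, NH2–Et gauche, tBu–Et gauche, tBu–SH gauche; 3.0 + 4.3 + 5.4 + 4.6 = 17.3 kJ/mol.
The minimum (16.9 kJ/mol) occurs with Cl at 60°.

60°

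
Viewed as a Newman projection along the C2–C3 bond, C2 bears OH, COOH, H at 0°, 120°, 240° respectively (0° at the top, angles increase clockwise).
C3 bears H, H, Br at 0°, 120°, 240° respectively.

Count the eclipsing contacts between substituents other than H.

0

Every eclipsing pair involves H, so the count is 0.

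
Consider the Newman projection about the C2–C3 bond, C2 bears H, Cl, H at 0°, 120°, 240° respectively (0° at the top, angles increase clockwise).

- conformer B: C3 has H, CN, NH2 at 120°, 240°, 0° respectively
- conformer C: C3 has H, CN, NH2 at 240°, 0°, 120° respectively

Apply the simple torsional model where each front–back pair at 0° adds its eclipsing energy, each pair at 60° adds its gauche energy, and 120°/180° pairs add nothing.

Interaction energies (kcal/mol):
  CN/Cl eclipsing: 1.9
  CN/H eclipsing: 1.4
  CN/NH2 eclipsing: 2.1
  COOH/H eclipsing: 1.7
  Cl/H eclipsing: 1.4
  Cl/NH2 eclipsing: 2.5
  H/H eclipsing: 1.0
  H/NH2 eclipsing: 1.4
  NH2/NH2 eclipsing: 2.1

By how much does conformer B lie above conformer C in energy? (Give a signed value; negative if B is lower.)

-0.7 kcal/mol

B (eclipsed): H–NH2 eclipsed, Cl–H eclipsed, H–CN eclipsed; 1.4 + 1.4 + 1.4 = 4.2 kcal/mol.
C (eclipsed): H–CN eclipsed, Cl–NH2 eclipsed, H–H eclipsed; 1.4 + 2.5 + 1.0 = 4.9 kcal/mol.
E(B) − E(C) = 4.2 − 4.9 = -0.7 kcal/mol.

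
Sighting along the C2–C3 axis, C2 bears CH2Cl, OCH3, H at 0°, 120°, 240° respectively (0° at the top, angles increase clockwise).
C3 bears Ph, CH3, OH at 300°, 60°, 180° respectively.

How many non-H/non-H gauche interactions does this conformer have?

Non-H gauche pairs: CH2Cl(0°)/Ph(300°); CH2Cl(0°)/CH3(60°); OCH3(120°)/CH3(60°); OCH3(120°)/OH(180°) — 4 interactions.

4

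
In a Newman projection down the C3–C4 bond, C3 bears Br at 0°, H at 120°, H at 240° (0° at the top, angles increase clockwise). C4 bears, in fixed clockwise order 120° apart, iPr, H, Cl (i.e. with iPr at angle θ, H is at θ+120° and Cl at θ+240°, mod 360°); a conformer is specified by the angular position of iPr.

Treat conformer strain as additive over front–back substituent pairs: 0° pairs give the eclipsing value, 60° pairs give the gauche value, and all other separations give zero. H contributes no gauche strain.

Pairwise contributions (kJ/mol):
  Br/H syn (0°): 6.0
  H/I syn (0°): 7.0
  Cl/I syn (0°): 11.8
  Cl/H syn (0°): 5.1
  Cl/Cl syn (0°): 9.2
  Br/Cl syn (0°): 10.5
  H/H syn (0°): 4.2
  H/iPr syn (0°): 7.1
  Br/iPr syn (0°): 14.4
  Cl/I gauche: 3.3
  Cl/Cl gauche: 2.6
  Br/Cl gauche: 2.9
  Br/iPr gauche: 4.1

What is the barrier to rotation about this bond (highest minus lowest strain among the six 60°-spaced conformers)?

iPr at 0° (eclipsed): Br(0°)/iPr(0°) eclipsed 14.4; H(120°)/H(120°) eclipsed 4.2; H(240°)/Cl(240°) eclipsed 5.1 → 23.7 kJ/mol.
iPr at 60° (staggered): Br(0°)/iPr(60°) gauche 4.1; Br(0°)/Cl(300°) gauche 2.9 → 7.0 kJ/mol.
iPr at 120° (eclipsed): Br(0°)/Cl(0°) eclipsed 10.5; H(120°)/iPr(120°) eclipsed 7.1; H(240°)/H(240°) eclipsed 4.2 → 21.8 kJ/mol.
iPr at 180° (staggered): Br(0°)/Cl(60°) gauche 2.9 → 2.9 kJ/mol.
iPr at 240° (eclipsed): Br(0°)/H(0°) eclipsed 6.0; H(120°)/Cl(120°) eclipsed 5.1; H(240°)/iPr(240°) eclipsed 7.1 → 18.2 kJ/mol.
iPr at 300° (staggered): Br(0°)/iPr(300°) gauche 4.1 → 4.1 kJ/mol.
Max at 0° (23.7 kJ/mol), min at 180° (2.9 kJ/mol); barrier = 20.8 kJ/mol.

20.8 kJ/mol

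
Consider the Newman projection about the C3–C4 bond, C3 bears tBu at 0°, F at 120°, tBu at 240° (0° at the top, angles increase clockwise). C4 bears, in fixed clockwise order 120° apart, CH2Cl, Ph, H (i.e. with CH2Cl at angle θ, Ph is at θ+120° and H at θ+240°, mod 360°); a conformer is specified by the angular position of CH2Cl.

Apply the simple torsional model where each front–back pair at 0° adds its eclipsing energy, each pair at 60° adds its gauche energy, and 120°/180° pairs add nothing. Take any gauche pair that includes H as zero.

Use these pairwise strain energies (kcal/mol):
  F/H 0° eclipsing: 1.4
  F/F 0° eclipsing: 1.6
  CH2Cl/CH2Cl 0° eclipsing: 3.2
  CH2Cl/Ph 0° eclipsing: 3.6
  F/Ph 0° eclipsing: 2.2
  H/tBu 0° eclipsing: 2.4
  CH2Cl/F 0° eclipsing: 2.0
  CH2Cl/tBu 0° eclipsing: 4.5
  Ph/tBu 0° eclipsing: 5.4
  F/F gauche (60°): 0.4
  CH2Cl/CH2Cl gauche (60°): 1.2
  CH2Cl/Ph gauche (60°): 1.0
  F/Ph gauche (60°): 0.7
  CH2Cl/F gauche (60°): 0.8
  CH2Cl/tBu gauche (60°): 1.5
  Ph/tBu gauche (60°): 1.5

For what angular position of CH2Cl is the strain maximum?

240°

CH2Cl at 0° (eclipsed): tBu–CH2Cl eclipsed, F–Ph eclipsed, tBu–H eclipsed; 4.5 + 2.2 + 2.4 = 9.1 kcal/mol.
CH2Cl at 60° (staggered): tBu–CH2Cl gauche, F–CH2Cl gauche, F–Ph gauche, tBu–Ph gauche; 1.5 + 0.8 + 0.7 + 1.5 = 4.5 kcal/mol.
CH2Cl at 120° (eclipsed): tBu–H eclipsed, F–CH2Cl eclipsed, tBu–Ph eclipsed; 2.4 + 2.0 + 5.4 = 9.8 kcal/mol.
CH2Cl at 180° (staggered): tBu–Ph gauche, F–CH2Cl gauche, tBu–CH2Cl gauche, tBu–Ph gauche; 1.5 + 0.8 + 1.5 + 1.5 = 5.3 kcal/mol.
CH2Cl at 240° (eclipsed): tBu–Ph eclipsed, F–H eclipsed, tBu–CH2Cl eclipsed; 5.4 + 1.4 + 4.5 = 11.3 kcal/mol.
CH2Cl at 300° (staggered): tBu–CH2Cl gauche, tBu–Ph gauche, F–Ph gauche, tBu–CH2Cl gauche; 1.5 + 1.5 + 0.7 + 1.5 = 5.2 kcal/mol.
The maximum (11.3 kcal/mol) occurs with CH2Cl at 240°.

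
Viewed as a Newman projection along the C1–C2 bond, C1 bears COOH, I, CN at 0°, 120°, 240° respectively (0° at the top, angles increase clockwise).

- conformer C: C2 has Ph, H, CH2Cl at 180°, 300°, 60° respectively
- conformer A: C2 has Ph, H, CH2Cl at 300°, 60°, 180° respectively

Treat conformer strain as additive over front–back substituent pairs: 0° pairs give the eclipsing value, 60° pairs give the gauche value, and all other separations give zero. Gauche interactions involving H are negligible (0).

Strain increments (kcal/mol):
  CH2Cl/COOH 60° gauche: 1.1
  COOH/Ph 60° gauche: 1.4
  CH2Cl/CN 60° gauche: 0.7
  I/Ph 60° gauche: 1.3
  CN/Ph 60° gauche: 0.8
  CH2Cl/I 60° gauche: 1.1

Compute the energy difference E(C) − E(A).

C (staggered): COOH(0°)/CH2Cl(60°) gauche 1.1; I(120°)/Ph(180°) gauche 1.3; I(120°)/CH2Cl(60°) gauche 1.1; CN(240°)/Ph(180°) gauche 0.8 → 4.3 kcal/mol.
A (staggered): COOH(0°)/Ph(300°) gauche 1.4; I(120°)/CH2Cl(180°) gauche 1.1; CN(240°)/Ph(300°) gauche 0.8; CN(240°)/CH2Cl(180°) gauche 0.7 → 4.0 kcal/mol.
E(C) − E(A) = 4.3 − 4.0 = +0.3 kcal/mol.

+0.3 kcal/mol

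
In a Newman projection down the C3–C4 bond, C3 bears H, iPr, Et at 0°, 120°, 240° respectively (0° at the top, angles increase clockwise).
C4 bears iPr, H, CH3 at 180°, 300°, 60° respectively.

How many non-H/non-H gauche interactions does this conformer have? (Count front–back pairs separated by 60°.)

3

Non-H gauche pairs: iPr(120°)/iPr(180°); iPr(120°)/CH3(60°); Et(240°)/iPr(180°) — 3 interactions.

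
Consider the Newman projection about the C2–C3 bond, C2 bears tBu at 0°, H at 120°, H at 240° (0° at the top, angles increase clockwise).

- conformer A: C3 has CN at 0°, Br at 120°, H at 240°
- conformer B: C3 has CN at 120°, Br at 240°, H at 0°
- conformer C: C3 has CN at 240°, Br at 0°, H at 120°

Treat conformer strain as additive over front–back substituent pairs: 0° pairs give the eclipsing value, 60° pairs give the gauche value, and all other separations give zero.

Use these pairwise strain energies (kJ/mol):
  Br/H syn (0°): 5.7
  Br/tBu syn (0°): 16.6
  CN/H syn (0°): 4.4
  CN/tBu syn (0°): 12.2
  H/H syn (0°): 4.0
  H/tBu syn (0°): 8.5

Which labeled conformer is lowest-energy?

A is eclipsed. tBu at 0° is eclipsed with CN at 0° (12.2); H at 120° is eclipsed with Br at 120° (5.7); H at 240° is eclipsed with H at 240° (4.0). Total 21.9 kJ/mol.
B is eclipsed. tBu at 0° is eclipsed with H at 0° (8.5); H at 120° is eclipsed with CN at 120° (4.4); H at 240° is eclipsed with Br at 240° (5.7). Total 18.6 kJ/mol.
C is eclipsed. tBu at 0° is eclipsed with Br at 0° (16.6); H at 120° is eclipsed with H at 120° (4.0); H at 240° is eclipsed with CN at 240° (4.4). Total 25.0 kJ/mol.
B has the lowest total (18.6 kJ/mol).

B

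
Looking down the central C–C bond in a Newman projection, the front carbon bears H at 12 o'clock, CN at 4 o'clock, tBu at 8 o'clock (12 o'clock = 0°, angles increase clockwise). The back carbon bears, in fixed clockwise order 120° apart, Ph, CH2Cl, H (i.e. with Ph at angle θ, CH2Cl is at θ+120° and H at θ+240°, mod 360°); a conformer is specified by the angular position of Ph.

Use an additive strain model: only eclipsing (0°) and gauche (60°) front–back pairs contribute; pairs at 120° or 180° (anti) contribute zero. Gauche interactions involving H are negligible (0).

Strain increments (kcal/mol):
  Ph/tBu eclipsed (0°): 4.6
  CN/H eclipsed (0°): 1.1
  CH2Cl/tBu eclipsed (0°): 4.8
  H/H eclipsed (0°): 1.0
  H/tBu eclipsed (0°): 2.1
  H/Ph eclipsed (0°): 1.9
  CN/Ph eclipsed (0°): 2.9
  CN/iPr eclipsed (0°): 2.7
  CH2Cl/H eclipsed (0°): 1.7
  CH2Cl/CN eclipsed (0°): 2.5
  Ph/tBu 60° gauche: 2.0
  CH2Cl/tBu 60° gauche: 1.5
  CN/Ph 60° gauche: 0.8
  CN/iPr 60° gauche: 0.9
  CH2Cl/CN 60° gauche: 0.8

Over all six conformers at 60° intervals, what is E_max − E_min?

Ph at 0° (eclipsed): H(0°)/Ph(0°) eclipsed 1.9; CN(120°)/CH2Cl(120°) eclipsed 2.5; tBu(240°)/H(240°) eclipsed 2.1 → 6.5 kcal/mol.
Ph at 60° (staggered): CN(120°)/Ph(60°) gauche 0.8; CN(120°)/CH2Cl(180°) gauche 0.8; tBu(240°)/CH2Cl(180°) gauche 1.5 → 3.1 kcal/mol.
Ph at 120° (eclipsed): H(0°)/H(0°) eclipsed 1.0; CN(120°)/Ph(120°) eclipsed 2.9; tBu(240°)/CH2Cl(240°) eclipsed 4.8 → 8.7 kcal/mol.
Ph at 180° (staggered): CN(120°)/Ph(180°) gauche 0.8; tBu(240°)/Ph(180°) gauche 2.0; tBu(240°)/CH2Cl(300°) gauche 1.5 → 4.3 kcal/mol.
Ph at 240° (eclipsed): H(0°)/CH2Cl(0°) eclipsed 1.7; CN(120°)/H(120°) eclipsed 1.1; tBu(240°)/Ph(240°) eclipsed 4.6 → 7.4 kcal/mol.
Ph at 300° (staggered): CN(120°)/CH2Cl(60°) gauche 0.8; tBu(240°)/Ph(300°) gauche 2.0 → 2.8 kcal/mol.
Max at 120° (8.7 kcal/mol), min at 300° (2.8 kcal/mol); barrier = 5.9 kcal/mol.

5.9 kcal/mol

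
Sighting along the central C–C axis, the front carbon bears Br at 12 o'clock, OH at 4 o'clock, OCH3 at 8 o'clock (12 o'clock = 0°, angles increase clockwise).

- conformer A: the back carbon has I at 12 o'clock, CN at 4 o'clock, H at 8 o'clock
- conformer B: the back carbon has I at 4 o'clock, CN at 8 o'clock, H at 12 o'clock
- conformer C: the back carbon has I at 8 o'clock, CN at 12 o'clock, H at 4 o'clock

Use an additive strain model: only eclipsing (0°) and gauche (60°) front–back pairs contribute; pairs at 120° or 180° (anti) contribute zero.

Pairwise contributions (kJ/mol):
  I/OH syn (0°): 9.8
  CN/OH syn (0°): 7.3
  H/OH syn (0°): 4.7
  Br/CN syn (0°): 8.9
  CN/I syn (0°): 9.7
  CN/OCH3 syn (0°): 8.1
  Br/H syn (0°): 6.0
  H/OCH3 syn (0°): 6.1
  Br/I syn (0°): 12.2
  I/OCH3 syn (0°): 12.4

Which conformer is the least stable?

C

A (eclipsed): Br(0°)/I(0°) eclipsed 12.2; OH(120°)/CN(120°) eclipsed 7.3; OCH3(240°)/H(240°) eclipsed 6.1 → 25.6 kJ/mol.
B (eclipsed): Br(0°)/H(0°) eclipsed 6.0; OH(120°)/I(120°) eclipsed 9.8; OCH3(240°)/CN(240°) eclipsed 8.1 → 23.9 kJ/mol.
C (eclipsed): Br(0°)/CN(0°) eclipsed 8.9; OH(120°)/H(120°) eclipsed 4.7; OCH3(240°)/I(240°) eclipsed 12.4 → 26.0 kJ/mol.
C has the highest total (26.0 kJ/mol).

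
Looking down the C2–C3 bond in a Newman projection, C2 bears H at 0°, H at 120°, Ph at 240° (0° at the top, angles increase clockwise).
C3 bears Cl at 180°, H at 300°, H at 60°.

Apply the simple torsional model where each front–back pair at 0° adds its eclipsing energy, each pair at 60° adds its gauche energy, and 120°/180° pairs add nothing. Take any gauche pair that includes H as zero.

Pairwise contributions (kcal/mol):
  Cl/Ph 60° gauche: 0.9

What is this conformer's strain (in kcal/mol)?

This conformer (staggered): Ph–Cl gauche; 0.9 = 0.9 kcal/mol.

0.9 kcal/mol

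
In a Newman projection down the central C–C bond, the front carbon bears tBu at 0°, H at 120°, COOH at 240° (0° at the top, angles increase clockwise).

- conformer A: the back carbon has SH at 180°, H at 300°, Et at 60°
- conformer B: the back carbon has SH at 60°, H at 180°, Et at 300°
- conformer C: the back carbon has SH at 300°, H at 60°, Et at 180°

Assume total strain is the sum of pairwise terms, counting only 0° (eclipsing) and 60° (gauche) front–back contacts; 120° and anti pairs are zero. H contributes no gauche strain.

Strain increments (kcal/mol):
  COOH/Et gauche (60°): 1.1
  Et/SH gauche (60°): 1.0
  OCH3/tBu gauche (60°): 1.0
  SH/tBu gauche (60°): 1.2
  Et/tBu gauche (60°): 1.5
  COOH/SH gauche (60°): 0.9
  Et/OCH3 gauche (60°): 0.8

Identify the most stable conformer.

A is staggered. tBu at 0° is gauche with Et at 60° (1.5); COOH at 240° is gauche with SH at 180° (0.9). Total 2.4 kcal/mol.
B is staggered. tBu at 0° is gauche with SH at 60° (1.2); tBu at 0° is gauche with Et at 300° (1.5); COOH at 240° is gauche with Et at 300° (1.1). Total 3.8 kcal/mol.
C is staggered. tBu at 0° is gauche with SH at 300° (1.2); COOH at 240° is gauche with SH at 300° (0.9); COOH at 240° is gauche with Et at 180° (1.1). Total 3.2 kcal/mol.
A has the lowest total (2.4 kcal/mol).

A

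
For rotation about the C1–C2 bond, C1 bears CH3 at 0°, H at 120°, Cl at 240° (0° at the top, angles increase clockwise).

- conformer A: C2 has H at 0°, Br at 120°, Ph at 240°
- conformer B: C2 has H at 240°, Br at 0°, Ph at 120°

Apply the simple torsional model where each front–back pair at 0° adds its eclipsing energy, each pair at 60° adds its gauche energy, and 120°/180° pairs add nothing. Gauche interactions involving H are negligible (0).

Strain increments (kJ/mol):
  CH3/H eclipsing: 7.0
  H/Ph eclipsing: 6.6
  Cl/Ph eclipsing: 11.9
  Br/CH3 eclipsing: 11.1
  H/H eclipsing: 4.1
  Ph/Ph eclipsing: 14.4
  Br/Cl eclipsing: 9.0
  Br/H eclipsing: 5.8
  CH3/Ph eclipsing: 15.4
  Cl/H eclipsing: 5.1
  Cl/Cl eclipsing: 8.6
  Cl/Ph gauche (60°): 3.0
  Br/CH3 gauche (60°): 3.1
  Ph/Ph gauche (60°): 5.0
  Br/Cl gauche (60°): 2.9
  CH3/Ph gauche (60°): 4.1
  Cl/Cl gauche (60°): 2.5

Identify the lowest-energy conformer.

A (eclipsed): CH3(0°)/H(0°) eclipsed 7.0; H(120°)/Br(120°) eclipsed 5.8; Cl(240°)/Ph(240°) eclipsed 11.9 → 24.7 kJ/mol.
B (eclipsed): CH3(0°)/Br(0°) eclipsed 11.1; H(120°)/Ph(120°) eclipsed 6.6; Cl(240°)/H(240°) eclipsed 5.1 → 22.8 kJ/mol.
B has the lowest total (22.8 kJ/mol).

B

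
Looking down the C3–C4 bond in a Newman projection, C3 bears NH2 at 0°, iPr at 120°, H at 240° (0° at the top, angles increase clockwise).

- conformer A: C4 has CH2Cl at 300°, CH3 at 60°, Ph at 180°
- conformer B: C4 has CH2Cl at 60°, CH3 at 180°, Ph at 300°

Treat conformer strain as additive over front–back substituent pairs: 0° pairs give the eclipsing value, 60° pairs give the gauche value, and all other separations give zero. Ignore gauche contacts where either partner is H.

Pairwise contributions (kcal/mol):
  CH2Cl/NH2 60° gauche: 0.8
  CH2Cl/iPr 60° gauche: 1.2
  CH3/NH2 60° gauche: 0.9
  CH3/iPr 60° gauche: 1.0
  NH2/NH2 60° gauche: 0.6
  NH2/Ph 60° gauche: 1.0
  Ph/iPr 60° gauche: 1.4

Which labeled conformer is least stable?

A (staggered): NH2–CH2Cl gauche, NH2–CH3 gauche, iPr–CH3 gauche, iPr–Ph gauche; 0.8 + 0.9 + 1.0 + 1.4 = 4.1 kcal/mol.
B (staggered): NH2–CH2Cl gauche, NH2–Ph gauche, iPr–CH2Cl gauche, iPr–CH3 gauche; 0.8 + 1.0 + 1.2 + 1.0 = 4.0 kcal/mol.
A has the highest total (4.1 kcal/mol).

A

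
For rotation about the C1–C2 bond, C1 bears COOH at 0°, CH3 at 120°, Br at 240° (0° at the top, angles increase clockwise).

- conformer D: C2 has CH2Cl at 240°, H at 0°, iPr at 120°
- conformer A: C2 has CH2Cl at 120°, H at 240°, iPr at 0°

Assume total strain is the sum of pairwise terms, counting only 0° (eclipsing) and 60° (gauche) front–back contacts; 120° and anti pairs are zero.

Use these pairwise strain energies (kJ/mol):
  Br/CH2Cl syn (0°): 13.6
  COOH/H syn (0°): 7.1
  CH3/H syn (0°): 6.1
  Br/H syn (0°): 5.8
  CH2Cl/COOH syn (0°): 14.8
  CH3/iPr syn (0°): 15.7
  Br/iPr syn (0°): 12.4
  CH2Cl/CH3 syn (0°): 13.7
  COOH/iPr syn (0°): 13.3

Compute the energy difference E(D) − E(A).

+3.6 kJ/mol

D (eclipsed): COOH–H eclipsed, CH3–iPr eclipsed, Br–CH2Cl eclipsed; 7.1 + 15.7 + 13.6 = 36.4 kJ/mol.
A (eclipsed): COOH–iPr eclipsed, CH3–CH2Cl eclipsed, Br–H eclipsed; 13.3 + 13.7 + 5.8 = 32.8 kJ/mol.
E(D) − E(A) = 36.4 − 32.8 = +3.6 kJ/mol.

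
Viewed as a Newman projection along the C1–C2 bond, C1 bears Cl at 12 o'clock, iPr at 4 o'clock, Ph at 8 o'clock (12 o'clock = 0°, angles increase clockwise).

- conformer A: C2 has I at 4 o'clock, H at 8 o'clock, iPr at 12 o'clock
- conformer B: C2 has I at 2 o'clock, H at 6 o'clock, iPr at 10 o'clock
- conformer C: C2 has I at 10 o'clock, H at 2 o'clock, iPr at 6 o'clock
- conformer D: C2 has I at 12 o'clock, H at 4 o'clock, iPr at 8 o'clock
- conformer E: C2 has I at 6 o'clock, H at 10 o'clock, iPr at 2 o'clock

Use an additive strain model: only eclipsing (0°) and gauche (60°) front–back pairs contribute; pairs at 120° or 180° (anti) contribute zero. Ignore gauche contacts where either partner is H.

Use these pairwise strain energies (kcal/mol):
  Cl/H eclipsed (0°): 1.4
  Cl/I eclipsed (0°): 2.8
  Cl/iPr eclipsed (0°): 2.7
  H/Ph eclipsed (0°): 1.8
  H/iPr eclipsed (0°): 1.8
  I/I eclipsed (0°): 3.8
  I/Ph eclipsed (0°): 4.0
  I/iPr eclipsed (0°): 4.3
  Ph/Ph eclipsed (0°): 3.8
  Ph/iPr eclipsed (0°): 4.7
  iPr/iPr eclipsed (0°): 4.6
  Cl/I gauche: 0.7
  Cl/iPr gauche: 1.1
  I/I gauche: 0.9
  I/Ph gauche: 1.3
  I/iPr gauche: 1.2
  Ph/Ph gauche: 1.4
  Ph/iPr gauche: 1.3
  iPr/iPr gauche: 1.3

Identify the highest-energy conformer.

A (eclipsed): Cl–iPr eclipsed, iPr–I eclipsed, Ph–H eclipsed; 2.7 + 4.3 + 1.8 = 8.8 kcal/mol.
B (staggered): Cl–I gauche, Cl–iPr gauche, iPr–I gauche, Ph–iPr gauche; 0.7 + 1.1 + 1.2 + 1.3 = 4.3 kcal/mol.
C (staggered): Cl–I gauche, iPr–iPr gauche, Ph–I gauche, Ph–iPr gauche; 0.7 + 1.3 + 1.3 + 1.3 = 4.6 kcal/mol.
D (eclipsed): Cl–I eclipsed, iPr–H eclipsed, Ph–iPr eclipsed; 2.8 + 1.8 + 4.7 = 9.3 kcal/mol.
E (staggered): Cl–iPr gauche, iPr–I gauche, iPr–iPr gauche, Ph–I gauche; 1.1 + 1.2 + 1.3 + 1.3 = 4.9 kcal/mol.
D has the highest total (9.3 kcal/mol).

D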